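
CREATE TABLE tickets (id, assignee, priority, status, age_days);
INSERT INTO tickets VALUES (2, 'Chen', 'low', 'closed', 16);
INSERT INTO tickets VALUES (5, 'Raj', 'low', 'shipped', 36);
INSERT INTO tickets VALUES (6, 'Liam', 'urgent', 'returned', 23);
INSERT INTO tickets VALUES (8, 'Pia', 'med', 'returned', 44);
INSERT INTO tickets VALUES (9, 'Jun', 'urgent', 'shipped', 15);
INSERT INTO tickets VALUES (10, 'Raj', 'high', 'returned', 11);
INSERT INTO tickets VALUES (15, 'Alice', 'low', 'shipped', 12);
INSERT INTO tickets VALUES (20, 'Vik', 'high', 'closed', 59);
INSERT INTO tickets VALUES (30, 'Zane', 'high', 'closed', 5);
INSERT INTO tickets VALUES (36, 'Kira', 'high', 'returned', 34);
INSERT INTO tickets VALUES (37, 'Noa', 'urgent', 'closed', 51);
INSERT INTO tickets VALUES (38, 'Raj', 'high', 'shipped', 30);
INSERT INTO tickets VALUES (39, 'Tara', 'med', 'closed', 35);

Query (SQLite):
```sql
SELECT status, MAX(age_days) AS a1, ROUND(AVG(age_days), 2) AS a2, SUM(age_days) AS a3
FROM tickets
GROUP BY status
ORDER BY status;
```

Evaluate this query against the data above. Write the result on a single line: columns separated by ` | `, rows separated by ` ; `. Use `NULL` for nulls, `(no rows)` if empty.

Group tickets by status.
Per group compute: MAX(age_days), ROUND(AVG(age_days), 2), SUM(age_days).
  closed: ids {2, 20, 30, 37, 39} → MAX(age_days)=59, ROUND(AVG(age_days), 2)=33.2, SUM(age_days)=166
  returned: ids {6, 8, 10, 36} → MAX(age_days)=44, ROUND(AVG(age_days), 2)=28, SUM(age_days)=112
  shipped: ids {5, 9, 15, 38} → MAX(age_days)=36, ROUND(AVG(age_days), 2)=23.25, SUM(age_days)=93

closed | 59 | 33.2 | 166 ; returned | 44 | 28 | 112 ; shipped | 36 | 23.25 | 93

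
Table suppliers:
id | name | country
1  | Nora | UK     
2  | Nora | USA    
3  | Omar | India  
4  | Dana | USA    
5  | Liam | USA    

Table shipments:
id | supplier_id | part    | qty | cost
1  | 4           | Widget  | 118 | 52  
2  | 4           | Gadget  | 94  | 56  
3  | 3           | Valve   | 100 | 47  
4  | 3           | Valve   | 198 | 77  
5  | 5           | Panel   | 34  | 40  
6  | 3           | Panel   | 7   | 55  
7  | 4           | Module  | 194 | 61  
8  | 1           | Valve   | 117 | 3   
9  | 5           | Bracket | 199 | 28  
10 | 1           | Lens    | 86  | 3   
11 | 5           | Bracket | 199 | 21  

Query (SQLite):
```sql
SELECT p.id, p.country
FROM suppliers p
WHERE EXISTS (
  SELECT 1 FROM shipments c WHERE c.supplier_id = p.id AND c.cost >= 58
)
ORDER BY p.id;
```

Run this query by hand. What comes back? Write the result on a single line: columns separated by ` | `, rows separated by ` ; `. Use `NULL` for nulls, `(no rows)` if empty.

For each suppliers row, check whether any shipments with matching supplier_id has cost >= 58.
Keep rows where that is true.

3 | India ; 4 | USA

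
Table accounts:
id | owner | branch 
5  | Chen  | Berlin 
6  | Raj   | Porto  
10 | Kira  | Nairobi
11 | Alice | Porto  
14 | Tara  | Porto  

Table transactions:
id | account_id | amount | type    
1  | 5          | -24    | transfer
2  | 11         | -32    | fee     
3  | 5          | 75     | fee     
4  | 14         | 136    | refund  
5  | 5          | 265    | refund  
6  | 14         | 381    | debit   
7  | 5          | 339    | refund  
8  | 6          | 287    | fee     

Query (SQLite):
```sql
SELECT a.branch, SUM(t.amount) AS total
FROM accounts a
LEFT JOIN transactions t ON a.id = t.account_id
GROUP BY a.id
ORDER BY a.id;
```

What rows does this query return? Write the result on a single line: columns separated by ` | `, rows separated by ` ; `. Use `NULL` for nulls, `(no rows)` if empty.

Berlin | 655 ; Porto | 287 ; Nairobi | NULL ; Porto | -32 ; Porto | 517

LEFT JOIN keeps every accounts row; unmatched ones get NULL for transactions columns.
Group by accounts.id and compute SUM(t.amount). SUM over an all-NULL group is NULL.
  5: ids {1, 3, 5, 7} → SUM(t.amount)=655
  6: ids {8} → SUM(t.amount)=287
  10: ids {—} → SUM(t.amount)=NULL
  11: ids {2} → SUM(t.amount)=-32
  14: ids {4, 6} → SUM(t.amount)=517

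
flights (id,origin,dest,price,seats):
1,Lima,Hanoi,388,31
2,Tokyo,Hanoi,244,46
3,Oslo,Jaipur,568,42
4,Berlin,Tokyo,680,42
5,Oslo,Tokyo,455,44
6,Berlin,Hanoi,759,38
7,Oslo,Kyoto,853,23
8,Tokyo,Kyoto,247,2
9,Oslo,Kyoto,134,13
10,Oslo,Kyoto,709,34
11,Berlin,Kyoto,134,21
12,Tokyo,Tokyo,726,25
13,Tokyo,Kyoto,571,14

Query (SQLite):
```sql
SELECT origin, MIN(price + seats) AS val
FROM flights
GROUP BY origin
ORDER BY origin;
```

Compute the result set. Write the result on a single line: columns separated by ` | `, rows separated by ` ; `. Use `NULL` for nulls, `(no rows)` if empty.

For each row compute price + seats.
Group by origin; take MIN of the expression per group.
  Berlin: ids {4, 6, 11} → MIN(price + seats)=155
  Lima: ids {1} → MIN(price + seats)=419
  Oslo: ids {3, 5, 7, 9, 10} → MIN(price + seats)=147
  Tokyo: ids {2, 8, 12, 13} → MIN(price + seats)=249

Berlin | 155 ; Lima | 419 ; Oslo | 147 ; Tokyo | 249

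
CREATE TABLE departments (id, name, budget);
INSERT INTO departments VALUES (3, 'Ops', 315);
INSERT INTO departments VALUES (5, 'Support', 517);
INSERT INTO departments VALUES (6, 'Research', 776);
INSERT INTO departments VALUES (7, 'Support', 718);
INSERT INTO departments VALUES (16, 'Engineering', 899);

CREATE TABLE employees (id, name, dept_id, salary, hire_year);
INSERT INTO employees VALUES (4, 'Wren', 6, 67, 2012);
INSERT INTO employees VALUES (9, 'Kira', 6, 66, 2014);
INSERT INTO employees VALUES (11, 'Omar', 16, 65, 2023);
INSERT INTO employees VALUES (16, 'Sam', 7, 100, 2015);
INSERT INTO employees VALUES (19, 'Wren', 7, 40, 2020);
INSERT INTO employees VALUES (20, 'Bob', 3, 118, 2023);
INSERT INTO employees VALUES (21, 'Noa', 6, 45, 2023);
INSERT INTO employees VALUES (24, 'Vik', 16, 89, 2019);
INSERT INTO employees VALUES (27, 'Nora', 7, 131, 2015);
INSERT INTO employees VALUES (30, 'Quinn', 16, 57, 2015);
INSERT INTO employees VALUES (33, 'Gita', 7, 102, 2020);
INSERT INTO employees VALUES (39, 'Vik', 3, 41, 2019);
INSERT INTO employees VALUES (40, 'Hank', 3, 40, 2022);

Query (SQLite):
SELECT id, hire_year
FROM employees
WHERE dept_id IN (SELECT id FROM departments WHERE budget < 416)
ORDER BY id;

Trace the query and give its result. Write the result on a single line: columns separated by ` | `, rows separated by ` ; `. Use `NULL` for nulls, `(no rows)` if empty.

20 | 2023 ; 39 | 2019 ; 40 | 2022

Inner query: departments.id where budget < 416.
Outer: keep employees rows whose dept_id is in that set.
Inner query → {3}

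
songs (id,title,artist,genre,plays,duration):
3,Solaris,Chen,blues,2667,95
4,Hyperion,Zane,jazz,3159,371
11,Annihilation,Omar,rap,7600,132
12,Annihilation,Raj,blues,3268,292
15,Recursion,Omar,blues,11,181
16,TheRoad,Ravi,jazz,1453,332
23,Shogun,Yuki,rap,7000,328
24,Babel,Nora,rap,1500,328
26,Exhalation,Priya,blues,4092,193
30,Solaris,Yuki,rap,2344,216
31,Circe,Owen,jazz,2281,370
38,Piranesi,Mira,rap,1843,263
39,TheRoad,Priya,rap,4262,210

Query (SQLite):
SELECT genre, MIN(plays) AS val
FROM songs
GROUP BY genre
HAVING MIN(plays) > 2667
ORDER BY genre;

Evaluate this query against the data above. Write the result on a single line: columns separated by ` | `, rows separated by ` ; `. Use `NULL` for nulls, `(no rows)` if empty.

(no rows)

Partition songs by genre; compute MIN(plays) within each group.
HAVING: keep groups where MIN(plays) > 2667.
  blues: ids {3, 12, 15, 26} → MIN(plays)=11
  jazz: ids {4, 16, 31} → MIN(plays)=1453
  rap: ids {11, 23, 24, 30, 38, 39} → MIN(plays)=1500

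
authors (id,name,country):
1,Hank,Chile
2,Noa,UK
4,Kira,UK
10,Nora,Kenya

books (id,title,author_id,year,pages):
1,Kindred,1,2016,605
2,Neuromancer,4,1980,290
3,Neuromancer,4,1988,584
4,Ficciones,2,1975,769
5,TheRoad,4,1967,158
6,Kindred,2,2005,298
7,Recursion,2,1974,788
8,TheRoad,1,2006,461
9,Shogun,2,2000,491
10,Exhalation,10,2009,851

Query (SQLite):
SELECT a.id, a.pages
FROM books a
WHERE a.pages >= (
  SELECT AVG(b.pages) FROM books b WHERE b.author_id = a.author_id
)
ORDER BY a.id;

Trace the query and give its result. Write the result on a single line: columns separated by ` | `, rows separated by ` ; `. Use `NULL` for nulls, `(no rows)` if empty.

For each books row a, compute AVG(pages) over rows sharing a.author_id.
Keep row a if a.pages >= that per-group AVG.
  author_id=1: AVG(pages) = 533.0
  author_id=2: AVG(pages) = 586.5
  author_id=4: AVG(pages) = 344.0
  author_id=10: AVG(pages) = 851.0

1 | 605 ; 3 | 584 ; 4 | 769 ; 7 | 788 ; 10 | 851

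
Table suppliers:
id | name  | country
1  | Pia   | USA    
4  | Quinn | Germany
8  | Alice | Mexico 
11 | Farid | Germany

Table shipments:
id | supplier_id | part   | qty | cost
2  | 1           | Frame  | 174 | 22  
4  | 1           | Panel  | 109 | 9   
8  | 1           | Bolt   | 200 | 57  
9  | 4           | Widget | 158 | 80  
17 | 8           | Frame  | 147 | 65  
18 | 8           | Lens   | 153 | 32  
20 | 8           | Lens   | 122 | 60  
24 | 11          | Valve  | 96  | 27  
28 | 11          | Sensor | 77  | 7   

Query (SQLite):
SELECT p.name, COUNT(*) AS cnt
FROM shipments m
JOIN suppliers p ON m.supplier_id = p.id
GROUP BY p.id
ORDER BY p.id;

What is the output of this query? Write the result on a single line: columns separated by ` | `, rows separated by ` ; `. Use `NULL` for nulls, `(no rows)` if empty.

Pia | 3 ; Quinn | 1 ; Alice | 3 ; Farid | 2

Join each shipments row to its suppliers via supplier_id.
Group joined rows by suppliers.id; compute COUNT(*) per group.
  1: ids {2, 4, 8} → COUNT(*)=3
  4: ids {9} → COUNT(*)=1
  8: ids {17, 18, 20} → COUNT(*)=3
  11: ids {24, 28} → COUNT(*)=2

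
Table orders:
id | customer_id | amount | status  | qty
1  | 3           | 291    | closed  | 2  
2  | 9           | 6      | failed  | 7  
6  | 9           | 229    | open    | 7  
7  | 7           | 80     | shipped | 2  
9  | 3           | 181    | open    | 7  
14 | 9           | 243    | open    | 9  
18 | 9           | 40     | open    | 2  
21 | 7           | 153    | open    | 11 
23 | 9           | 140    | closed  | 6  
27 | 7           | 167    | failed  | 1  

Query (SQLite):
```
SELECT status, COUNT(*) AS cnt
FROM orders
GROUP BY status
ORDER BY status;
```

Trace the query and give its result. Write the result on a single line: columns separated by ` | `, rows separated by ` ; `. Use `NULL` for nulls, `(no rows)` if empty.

Partition orders by status; compute COUNT(*) within each group.
  closed: ids {1, 23} → COUNT(*)=2
  failed: ids {2, 27} → COUNT(*)=2
  open: ids {6, 9, 14, 18, 21} → COUNT(*)=5
  shipped: ids {7} → COUNT(*)=1

closed | 2 ; failed | 2 ; open | 5 ; shipped | 1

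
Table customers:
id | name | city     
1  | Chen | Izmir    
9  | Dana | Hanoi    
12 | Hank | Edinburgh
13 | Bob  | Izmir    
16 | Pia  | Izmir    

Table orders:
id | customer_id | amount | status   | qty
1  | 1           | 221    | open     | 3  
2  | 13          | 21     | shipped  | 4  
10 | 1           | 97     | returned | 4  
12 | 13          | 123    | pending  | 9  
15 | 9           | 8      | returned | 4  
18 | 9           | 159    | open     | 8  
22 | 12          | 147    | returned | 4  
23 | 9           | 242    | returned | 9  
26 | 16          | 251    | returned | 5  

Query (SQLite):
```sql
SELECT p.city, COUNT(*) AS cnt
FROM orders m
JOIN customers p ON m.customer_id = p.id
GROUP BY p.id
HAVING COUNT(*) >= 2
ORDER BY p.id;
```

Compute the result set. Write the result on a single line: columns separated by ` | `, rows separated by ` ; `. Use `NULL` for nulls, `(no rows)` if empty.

Join each orders row to its customers via customer_id.
Group joined rows by customers.id; compute COUNT(*) per group.
HAVING: keep groups with count ≥ 2.
  1: ids {1, 10} → COUNT(*)=2
  9: ids {15, 18, 23} → COUNT(*)=3
  12: ids {22} → COUNT(*)=1
  13: ids {2, 12} → COUNT(*)=2
  16: ids {26} → COUNT(*)=1

Izmir | 2 ; Hanoi | 3 ; Izmir | 2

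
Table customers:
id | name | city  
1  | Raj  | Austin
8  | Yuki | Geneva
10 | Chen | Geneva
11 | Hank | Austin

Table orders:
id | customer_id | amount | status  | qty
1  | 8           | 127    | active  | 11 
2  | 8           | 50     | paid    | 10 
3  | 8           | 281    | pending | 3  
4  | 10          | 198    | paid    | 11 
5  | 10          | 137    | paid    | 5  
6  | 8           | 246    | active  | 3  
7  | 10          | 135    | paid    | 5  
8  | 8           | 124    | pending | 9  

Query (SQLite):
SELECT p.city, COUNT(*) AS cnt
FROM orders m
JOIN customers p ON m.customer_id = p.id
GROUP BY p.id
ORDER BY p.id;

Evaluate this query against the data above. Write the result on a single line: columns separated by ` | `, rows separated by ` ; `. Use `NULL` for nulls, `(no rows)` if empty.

Geneva | 5 ; Geneva | 3

Join each orders row to its customers via customer_id.
Group joined rows by customers.id; compute COUNT(*) per group.
  8: ids {1, 2, 3, 6, 8} → COUNT(*)=5
  10: ids {4, 5, 7} → COUNT(*)=3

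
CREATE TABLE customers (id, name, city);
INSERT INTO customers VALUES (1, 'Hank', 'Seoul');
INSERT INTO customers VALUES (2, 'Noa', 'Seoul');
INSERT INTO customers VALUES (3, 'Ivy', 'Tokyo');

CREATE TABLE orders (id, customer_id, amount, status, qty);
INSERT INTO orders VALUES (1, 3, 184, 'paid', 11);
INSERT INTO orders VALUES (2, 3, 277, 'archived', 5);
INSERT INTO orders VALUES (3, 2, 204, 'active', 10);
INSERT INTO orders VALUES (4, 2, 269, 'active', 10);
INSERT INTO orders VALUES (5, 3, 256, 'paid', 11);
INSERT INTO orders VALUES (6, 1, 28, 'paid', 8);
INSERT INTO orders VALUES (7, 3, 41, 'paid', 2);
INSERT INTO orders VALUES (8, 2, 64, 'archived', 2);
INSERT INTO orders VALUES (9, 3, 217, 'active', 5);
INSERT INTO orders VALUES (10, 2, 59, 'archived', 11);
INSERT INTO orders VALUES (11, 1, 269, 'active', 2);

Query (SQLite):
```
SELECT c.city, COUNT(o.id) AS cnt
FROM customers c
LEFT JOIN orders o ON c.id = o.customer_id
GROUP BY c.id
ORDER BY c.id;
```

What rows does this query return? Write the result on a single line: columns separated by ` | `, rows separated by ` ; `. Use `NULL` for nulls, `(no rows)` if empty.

Seoul | 2 ; Seoul | 4 ; Tokyo | 5

LEFT JOIN keeps every customers row; unmatched ones get NULL for orders columns.
Group by customers.id and compute COUNT(o.id). COUNT(col) of an all-NULL group is 0.
  1: ids {6, 11} → COUNT(o.id)=2
  2: ids {3, 4, 8, 10} → COUNT(o.id)=4
  3: ids {1, 2, 5, 7, 9} → COUNT(o.id)=5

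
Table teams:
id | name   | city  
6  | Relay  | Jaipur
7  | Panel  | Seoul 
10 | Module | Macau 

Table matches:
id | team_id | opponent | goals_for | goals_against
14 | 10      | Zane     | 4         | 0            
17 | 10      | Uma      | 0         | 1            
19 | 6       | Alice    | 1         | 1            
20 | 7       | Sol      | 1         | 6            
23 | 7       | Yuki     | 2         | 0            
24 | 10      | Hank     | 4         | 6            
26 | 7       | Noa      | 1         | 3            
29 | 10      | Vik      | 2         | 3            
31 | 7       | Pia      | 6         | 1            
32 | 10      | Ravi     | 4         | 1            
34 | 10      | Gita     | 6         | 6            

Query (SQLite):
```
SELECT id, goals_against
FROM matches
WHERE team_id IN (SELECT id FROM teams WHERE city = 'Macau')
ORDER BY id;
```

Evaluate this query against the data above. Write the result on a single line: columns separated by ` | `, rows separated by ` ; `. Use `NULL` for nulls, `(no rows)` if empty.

14 | 0 ; 17 | 1 ; 24 | 6 ; 29 | 3 ; 32 | 1 ; 34 | 6

Inner query: teams.id where city = 'Macau'.
Outer: keep matches rows whose team_id is in that set.
Inner query → {10}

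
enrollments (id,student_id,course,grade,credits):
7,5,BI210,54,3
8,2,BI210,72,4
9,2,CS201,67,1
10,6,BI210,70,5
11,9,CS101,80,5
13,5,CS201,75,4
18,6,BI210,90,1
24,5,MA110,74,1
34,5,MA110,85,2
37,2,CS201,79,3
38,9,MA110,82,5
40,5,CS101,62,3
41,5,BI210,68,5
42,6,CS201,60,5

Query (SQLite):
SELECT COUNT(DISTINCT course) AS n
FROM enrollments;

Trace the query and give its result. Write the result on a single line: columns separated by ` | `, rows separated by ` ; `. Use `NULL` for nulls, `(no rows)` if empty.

4

Count distinct non-NULL course values.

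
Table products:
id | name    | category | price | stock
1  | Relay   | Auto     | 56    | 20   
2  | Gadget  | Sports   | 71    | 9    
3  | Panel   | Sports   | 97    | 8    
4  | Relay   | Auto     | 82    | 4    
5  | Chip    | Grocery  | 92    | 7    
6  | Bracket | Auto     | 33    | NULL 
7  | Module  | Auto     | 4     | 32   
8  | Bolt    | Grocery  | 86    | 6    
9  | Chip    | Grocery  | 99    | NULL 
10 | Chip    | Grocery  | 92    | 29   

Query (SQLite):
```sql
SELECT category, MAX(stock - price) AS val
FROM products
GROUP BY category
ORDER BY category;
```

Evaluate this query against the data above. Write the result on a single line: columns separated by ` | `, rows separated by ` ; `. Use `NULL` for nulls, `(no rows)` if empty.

For each row compute stock - price.
Group by category; take MAX of the expression per group.
  Auto: ids {1, 4, 6, 7} → MAX(stock - price)=28
  Grocery: ids {5, 8, 9, 10} → MAX(stock - price)=-63
  Sports: ids {2, 3} → MAX(stock - price)=-62

Auto | 28 ; Grocery | -63 ; Sports | -62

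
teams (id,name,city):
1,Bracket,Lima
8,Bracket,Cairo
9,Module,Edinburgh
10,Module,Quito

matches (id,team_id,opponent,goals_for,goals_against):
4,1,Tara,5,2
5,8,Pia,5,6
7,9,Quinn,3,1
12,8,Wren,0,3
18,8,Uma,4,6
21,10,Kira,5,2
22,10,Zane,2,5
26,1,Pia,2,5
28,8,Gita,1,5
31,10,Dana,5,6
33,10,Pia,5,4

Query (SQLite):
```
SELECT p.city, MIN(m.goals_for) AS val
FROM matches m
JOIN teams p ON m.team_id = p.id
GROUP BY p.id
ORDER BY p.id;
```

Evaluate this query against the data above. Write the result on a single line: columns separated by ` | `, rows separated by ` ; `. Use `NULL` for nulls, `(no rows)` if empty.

Join each matches row to its teams via team_id.
Group joined rows by teams.id; compute MIN(m.goals_for) per group.
  1: ids {4, 26} → MIN(m.goals_for)=2
  8: ids {5, 12, 18, 28} → MIN(m.goals_for)=0
  9: ids {7} → MIN(m.goals_for)=3
  10: ids {21, 22, 31, 33} → MIN(m.goals_for)=2

Lima | 2 ; Cairo | 0 ; Edinburgh | 3 ; Quito | 2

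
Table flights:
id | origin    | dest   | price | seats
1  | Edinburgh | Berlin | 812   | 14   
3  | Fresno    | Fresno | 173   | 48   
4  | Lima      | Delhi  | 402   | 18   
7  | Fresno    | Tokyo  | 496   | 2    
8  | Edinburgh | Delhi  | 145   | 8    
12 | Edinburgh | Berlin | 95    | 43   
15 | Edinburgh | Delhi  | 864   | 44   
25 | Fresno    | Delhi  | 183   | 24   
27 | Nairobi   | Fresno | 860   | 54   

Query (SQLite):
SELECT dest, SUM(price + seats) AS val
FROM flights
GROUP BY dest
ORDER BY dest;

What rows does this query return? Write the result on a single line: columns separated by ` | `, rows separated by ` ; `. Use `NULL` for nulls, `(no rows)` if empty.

For each row compute price + seats.
Group by dest; take SUM of the expression per group.
  Berlin: ids {1, 12} → SUM(price + seats)=964
  Delhi: ids {4, 8, 15, 25} → SUM(price + seats)=1688
  Fresno: ids {3, 27} → SUM(price + seats)=1135
  Tokyo: ids {7} → SUM(price + seats)=498

Berlin | 964 ; Delhi | 1688 ; Fresno | 1135 ; Tokyo | 498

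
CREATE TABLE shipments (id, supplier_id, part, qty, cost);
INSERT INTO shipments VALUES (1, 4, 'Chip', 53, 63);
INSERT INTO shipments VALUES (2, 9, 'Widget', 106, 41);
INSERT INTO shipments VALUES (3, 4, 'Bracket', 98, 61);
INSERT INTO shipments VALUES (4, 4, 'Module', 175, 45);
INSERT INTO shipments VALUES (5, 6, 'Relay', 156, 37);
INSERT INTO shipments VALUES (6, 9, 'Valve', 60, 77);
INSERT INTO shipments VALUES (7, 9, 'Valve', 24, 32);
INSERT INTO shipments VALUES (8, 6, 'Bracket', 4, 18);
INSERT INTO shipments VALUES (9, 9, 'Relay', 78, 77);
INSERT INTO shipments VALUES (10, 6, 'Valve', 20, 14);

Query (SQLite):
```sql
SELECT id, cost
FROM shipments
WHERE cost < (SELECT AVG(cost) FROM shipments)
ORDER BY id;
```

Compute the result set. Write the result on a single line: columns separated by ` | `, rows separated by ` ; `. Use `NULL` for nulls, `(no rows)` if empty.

Scalar subquery: AVG(cost) over all shipments rows = 46.5.
Keep rows where cost < that value.

2 | 41 ; 4 | 45 ; 5 | 37 ; 7 | 32 ; 8 | 18 ; 10 | 14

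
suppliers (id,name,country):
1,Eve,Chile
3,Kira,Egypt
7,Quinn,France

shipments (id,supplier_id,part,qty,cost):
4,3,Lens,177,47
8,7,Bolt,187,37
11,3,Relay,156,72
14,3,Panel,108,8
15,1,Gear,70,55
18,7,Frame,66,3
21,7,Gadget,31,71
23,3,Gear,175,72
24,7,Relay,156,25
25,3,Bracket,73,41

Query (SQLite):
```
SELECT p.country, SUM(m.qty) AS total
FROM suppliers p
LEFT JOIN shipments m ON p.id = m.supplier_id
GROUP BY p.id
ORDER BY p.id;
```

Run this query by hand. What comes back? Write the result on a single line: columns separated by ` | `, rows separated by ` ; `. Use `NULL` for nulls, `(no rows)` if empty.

LEFT JOIN keeps every suppliers row; unmatched ones get NULL for shipments columns.
Group by suppliers.id and compute SUM(m.qty). SUM over an all-NULL group is NULL.
  1: ids {15} → SUM(m.qty)=70
  3: ids {4, 11, 14, 23, 25} → SUM(m.qty)=689
  7: ids {8, 18, 21, 24} → SUM(m.qty)=440

Chile | 70 ; Egypt | 689 ; France | 440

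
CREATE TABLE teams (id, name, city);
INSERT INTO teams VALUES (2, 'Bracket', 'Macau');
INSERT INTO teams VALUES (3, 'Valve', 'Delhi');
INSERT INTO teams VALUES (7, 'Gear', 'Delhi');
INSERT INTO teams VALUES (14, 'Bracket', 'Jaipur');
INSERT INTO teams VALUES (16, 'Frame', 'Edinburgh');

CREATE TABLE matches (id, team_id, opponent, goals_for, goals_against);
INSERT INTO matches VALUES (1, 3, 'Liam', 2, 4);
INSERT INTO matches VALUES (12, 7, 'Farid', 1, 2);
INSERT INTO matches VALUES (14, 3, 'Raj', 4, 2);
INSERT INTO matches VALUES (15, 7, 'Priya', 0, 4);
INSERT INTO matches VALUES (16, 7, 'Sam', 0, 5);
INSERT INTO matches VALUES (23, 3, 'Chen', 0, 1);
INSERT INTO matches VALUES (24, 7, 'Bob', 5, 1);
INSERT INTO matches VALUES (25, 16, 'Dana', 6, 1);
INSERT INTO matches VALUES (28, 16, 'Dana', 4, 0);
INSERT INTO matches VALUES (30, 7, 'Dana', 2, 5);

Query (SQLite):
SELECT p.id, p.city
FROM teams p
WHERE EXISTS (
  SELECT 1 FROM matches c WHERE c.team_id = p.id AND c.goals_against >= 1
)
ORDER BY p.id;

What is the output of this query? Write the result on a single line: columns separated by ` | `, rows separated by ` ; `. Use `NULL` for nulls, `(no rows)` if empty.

3 | Delhi ; 7 | Delhi ; 16 | Edinburgh

For each teams row, check whether any matches with matching team_id has goals_against >= 1.
Keep rows where that is true.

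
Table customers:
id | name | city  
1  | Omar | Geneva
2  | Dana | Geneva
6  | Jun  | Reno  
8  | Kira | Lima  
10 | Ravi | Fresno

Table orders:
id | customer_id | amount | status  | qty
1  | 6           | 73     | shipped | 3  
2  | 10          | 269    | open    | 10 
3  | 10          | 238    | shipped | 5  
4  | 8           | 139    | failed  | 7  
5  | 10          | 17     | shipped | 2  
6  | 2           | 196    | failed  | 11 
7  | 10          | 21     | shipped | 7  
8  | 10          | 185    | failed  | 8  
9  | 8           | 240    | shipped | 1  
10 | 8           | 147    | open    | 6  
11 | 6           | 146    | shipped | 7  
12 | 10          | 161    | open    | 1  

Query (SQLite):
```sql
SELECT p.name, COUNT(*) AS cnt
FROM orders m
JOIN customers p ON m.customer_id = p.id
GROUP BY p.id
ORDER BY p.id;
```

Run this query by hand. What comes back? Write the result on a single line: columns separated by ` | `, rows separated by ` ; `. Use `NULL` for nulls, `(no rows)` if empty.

Dana | 1 ; Jun | 2 ; Kira | 3 ; Ravi | 6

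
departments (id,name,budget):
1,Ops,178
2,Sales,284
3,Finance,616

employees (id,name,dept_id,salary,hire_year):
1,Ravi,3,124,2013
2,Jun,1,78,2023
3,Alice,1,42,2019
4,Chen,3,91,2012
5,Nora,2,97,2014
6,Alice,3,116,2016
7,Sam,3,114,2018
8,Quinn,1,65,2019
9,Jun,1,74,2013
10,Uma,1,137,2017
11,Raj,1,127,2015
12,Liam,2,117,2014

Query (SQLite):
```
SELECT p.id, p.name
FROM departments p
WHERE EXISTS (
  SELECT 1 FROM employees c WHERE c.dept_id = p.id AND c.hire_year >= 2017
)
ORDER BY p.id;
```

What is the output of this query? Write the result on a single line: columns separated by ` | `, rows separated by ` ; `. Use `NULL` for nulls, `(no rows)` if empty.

For each departments row, check whether any employees with matching dept_id has hire_year >= 2017.
Keep rows where that is true.

1 | Ops ; 3 | Finance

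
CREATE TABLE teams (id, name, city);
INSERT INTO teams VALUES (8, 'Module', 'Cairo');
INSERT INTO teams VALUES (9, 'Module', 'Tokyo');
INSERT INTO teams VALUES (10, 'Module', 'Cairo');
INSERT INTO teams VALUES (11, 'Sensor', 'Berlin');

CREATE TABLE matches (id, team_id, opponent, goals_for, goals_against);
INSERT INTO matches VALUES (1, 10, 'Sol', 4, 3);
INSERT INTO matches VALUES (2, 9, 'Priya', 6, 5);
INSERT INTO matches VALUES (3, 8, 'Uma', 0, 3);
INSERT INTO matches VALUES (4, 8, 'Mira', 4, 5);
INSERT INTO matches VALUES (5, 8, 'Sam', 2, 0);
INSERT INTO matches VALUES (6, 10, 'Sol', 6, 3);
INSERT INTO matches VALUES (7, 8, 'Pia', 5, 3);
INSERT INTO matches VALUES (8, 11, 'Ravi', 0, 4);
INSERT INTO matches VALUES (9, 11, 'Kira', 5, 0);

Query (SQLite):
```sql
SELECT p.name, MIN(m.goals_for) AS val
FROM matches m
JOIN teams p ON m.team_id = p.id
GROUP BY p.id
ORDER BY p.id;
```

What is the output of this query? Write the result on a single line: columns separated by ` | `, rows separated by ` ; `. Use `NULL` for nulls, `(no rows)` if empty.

Module | 0 ; Module | 6 ; Module | 4 ; Sensor | 0

Join each matches row to its teams via team_id.
Group joined rows by teams.id; compute MIN(m.goals_for) per group.
  8: ids {3, 4, 5, 7} → MIN(m.goals_for)=0
  9: ids {2} → MIN(m.goals_for)=6
  10: ids {1, 6} → MIN(m.goals_for)=4
  11: ids {8, 9} → MIN(m.goals_for)=0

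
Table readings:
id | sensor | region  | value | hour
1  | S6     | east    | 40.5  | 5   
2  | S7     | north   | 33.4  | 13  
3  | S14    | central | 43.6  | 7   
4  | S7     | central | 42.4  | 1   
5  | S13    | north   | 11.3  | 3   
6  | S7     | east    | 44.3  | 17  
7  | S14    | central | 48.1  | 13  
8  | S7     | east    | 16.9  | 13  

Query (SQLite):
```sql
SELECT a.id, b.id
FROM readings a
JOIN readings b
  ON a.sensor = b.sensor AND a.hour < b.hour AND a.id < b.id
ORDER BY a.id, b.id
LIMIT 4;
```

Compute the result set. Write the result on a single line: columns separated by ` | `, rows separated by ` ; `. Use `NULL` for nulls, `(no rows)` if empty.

Pairs (a,b) with same sensor, a.hour < b.hour, a.id < b.id.
sensor groups: S13:{5} S14:{3,7} S6:{1} S7:{2,4,6,8}
Ordered by (a.id, b.id); first 4.

2 | 6 ; 3 | 7 ; 4 | 6 ; 4 | 8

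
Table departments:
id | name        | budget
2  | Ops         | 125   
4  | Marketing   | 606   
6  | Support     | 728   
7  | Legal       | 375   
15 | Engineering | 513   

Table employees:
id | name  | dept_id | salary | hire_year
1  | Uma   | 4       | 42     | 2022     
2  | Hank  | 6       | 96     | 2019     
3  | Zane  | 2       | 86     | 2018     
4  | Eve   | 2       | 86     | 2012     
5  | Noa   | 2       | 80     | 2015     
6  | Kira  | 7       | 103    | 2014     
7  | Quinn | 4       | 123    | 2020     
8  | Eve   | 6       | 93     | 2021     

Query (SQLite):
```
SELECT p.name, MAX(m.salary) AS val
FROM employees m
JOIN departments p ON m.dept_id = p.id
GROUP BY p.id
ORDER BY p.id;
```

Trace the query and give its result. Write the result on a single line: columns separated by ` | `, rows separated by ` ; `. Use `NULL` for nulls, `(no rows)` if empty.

Ops | 86 ; Marketing | 123 ; Support | 96 ; Legal | 103

Join each employees row to its departments via dept_id.
Group joined rows by departments.id; compute MAX(m.salary) per group.
  2: ids {3, 4, 5} → MAX(m.salary)=86
  4: ids {1, 7} → MAX(m.salary)=123
  6: ids {2, 8} → MAX(m.salary)=96
  7: ids {6} → MAX(m.salary)=103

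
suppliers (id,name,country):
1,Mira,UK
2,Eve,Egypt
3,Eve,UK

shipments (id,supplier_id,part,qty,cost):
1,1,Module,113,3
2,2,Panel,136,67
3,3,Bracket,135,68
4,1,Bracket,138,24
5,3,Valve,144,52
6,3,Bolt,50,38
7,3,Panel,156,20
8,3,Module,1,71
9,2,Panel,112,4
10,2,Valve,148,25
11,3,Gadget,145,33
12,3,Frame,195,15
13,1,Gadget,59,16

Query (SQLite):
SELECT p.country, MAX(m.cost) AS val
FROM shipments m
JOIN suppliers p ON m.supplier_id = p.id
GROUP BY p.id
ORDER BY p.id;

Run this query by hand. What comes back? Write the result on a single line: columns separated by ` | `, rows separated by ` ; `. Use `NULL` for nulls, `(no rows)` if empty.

UK | 24 ; Egypt | 67 ; UK | 71

Join each shipments row to its suppliers via supplier_id.
Group joined rows by suppliers.id; compute MAX(m.cost) per group.
  1: ids {1, 4, 13} → MAX(m.cost)=24
  2: ids {2, 9, 10} → MAX(m.cost)=67
  3: ids {3, 5, 6, 7, 8, 11, 12} → MAX(m.cost)=71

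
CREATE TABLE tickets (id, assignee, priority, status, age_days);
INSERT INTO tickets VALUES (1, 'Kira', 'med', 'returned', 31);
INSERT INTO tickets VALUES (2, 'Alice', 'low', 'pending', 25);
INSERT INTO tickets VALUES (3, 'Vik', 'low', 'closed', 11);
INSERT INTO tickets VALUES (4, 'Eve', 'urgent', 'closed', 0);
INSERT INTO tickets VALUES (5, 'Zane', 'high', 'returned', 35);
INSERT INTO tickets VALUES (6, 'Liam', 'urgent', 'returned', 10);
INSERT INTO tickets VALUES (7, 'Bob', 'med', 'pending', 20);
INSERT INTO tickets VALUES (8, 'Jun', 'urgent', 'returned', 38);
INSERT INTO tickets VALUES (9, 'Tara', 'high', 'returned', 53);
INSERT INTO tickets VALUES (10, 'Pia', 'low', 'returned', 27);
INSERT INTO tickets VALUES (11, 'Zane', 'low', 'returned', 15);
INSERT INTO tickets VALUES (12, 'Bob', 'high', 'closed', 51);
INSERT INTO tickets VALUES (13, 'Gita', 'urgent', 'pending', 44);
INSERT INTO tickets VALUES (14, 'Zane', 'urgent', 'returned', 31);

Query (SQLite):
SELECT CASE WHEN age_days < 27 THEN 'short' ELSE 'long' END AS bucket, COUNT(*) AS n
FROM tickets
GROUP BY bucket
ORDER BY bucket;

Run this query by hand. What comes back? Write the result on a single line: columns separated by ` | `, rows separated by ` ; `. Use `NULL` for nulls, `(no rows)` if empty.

long | 8 ; short | 6

Bucket rows by age_days < 27 → 'short' else 'long'; count each bucket.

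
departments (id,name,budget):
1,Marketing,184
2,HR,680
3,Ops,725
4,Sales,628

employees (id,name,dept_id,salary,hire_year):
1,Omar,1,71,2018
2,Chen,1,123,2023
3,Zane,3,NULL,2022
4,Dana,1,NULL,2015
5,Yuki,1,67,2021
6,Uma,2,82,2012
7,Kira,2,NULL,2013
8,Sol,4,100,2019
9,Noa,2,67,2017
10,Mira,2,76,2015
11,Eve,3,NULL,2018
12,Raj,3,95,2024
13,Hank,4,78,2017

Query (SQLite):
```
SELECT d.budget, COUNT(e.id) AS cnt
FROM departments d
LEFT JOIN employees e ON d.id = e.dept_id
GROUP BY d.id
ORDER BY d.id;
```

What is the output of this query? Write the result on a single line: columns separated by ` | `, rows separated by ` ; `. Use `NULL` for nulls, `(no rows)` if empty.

184 | 4 ; 680 | 4 ; 725 | 3 ; 628 | 2

LEFT JOIN keeps every departments row; unmatched ones get NULL for employees columns.
Group by departments.id and compute COUNT(e.id). COUNT(col) of an all-NULL group is 0.
  1: ids {1, 2, 4, 5} → COUNT(e.id)=4
  2: ids {6, 7, 9, 10} → COUNT(e.id)=4
  3: ids {3, 11, 12} → COUNT(e.id)=3
  4: ids {8, 13} → COUNT(e.id)=2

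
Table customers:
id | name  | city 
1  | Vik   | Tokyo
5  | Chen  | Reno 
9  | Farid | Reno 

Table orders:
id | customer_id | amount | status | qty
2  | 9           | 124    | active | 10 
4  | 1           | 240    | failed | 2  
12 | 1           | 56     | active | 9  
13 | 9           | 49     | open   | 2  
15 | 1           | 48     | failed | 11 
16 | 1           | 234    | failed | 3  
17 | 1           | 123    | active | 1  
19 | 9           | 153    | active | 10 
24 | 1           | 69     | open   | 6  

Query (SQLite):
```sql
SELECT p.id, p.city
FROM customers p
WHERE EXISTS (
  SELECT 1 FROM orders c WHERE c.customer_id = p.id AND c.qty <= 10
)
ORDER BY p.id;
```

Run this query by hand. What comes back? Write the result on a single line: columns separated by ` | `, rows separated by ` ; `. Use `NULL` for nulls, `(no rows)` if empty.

1 | Tokyo ; 9 | Reno

For each customers row, check whether any orders with matching customer_id has qty <= 10.
Keep rows where that is true.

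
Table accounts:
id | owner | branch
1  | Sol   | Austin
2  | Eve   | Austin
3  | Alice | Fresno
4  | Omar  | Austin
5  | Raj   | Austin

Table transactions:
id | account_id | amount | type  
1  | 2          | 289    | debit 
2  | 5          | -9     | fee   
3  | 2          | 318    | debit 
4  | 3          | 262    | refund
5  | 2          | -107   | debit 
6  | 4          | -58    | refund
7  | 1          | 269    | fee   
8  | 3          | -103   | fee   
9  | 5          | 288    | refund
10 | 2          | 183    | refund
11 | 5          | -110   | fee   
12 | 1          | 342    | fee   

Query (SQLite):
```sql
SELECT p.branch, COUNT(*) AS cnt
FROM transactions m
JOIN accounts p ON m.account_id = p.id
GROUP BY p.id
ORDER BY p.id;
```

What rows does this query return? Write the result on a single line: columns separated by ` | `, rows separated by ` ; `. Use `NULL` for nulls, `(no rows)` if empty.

Join each transactions row to its accounts via account_id.
Group joined rows by accounts.id; compute COUNT(*) per group.
  1: ids {7, 12} → COUNT(*)=2
  2: ids {1, 3, 5, 10} → COUNT(*)=4
  3: ids {4, 8} → COUNT(*)=2
  4: ids {6} → COUNT(*)=1
  5: ids {2, 9, 11} → COUNT(*)=3

Austin | 2 ; Austin | 4 ; Fresno | 2 ; Austin | 1 ; Austin | 3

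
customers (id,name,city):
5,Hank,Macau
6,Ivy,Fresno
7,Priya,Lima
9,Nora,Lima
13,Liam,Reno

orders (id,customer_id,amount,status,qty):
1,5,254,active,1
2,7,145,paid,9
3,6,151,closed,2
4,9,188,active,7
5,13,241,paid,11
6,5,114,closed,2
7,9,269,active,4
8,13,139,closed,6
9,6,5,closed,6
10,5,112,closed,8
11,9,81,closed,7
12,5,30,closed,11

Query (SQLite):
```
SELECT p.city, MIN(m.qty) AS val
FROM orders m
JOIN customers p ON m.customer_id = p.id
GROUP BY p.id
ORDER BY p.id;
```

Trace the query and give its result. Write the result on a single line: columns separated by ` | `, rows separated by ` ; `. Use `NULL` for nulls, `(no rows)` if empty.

Macau | 1 ; Fresno | 2 ; Lima | 9 ; Lima | 4 ; Reno | 6

Join each orders row to its customers via customer_id.
Group joined rows by customers.id; compute MIN(m.qty) per group.
  5: ids {1, 6, 10, 12} → MIN(m.qty)=1
  6: ids {3, 9} → MIN(m.qty)=2
  7: ids {2} → MIN(m.qty)=9
  9: ids {4, 7, 11} → MIN(m.qty)=4
  13: ids {5, 8} → MIN(m.qty)=6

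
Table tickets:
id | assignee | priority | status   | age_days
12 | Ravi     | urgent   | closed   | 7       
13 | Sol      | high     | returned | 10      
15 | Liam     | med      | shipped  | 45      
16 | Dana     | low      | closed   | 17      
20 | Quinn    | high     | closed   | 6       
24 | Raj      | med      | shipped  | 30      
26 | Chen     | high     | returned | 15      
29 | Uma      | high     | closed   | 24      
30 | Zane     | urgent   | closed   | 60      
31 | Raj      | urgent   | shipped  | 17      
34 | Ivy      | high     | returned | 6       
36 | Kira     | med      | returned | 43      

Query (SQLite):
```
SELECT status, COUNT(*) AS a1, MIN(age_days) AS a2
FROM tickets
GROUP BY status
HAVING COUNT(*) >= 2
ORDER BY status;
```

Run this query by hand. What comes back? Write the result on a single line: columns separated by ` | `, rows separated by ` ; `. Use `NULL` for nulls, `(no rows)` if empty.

Group tickets by status.
Per group compute: COUNT(*), MIN(age_days).
HAVING: drop groups with fewer than 2 rows.
  closed: ids {12, 16, 20, 29, 30} → COUNT(*)=5, MIN(age_days)=6
  returned: ids {13, 26, 34, 36} → COUNT(*)=4, MIN(age_days)=6
  shipped: ids {15, 24, 31} → COUNT(*)=3, MIN(age_days)=17

closed | 5 | 6 ; returned | 4 | 6 ; shipped | 3 | 17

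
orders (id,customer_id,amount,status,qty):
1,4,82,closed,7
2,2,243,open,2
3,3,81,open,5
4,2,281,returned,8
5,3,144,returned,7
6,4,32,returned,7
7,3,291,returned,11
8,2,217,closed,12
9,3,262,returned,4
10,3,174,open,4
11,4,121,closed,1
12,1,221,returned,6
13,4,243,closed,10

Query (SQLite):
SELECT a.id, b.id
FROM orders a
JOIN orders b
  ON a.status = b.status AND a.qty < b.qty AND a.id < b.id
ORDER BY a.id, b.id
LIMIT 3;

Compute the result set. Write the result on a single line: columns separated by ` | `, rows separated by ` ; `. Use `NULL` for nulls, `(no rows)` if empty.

1 | 8 ; 1 | 13 ; 2 | 3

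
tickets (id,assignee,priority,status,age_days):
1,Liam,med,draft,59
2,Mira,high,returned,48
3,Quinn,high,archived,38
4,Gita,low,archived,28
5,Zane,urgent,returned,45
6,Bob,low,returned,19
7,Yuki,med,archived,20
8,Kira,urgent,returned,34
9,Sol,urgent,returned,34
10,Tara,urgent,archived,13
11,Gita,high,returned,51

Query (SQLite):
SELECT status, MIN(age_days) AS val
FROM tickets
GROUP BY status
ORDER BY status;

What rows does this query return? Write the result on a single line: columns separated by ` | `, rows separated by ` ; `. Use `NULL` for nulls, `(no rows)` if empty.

archived | 13 ; draft | 59 ; returned | 19

Partition tickets by status; compute MIN(age_days) within each group.
  archived: ids {3, 4, 7, 10} → MIN(age_days)=13
  draft: ids {1} → MIN(age_days)=59
  returned: ids {2, 5, 6, 8, 9, 11} → MIN(age_days)=19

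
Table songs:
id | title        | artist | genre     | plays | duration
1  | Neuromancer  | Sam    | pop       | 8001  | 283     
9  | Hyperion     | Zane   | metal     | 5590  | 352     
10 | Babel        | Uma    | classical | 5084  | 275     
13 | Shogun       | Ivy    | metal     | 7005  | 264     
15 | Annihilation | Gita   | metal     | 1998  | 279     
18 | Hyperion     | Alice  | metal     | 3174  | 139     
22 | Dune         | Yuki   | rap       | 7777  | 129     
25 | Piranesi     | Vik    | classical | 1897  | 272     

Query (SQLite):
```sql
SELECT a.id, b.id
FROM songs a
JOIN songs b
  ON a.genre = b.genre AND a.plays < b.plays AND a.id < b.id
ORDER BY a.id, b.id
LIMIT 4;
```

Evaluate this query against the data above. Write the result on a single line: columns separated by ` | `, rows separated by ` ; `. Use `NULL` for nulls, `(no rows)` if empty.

Pairs (a,b) with same genre, a.plays < b.plays, a.id < b.id.
genre groups: classical:{10,25} metal:{9,13,15,18} pop:{1} rap:{22}
Ordered by (a.id, b.id); first 4.

9 | 13 ; 15 | 18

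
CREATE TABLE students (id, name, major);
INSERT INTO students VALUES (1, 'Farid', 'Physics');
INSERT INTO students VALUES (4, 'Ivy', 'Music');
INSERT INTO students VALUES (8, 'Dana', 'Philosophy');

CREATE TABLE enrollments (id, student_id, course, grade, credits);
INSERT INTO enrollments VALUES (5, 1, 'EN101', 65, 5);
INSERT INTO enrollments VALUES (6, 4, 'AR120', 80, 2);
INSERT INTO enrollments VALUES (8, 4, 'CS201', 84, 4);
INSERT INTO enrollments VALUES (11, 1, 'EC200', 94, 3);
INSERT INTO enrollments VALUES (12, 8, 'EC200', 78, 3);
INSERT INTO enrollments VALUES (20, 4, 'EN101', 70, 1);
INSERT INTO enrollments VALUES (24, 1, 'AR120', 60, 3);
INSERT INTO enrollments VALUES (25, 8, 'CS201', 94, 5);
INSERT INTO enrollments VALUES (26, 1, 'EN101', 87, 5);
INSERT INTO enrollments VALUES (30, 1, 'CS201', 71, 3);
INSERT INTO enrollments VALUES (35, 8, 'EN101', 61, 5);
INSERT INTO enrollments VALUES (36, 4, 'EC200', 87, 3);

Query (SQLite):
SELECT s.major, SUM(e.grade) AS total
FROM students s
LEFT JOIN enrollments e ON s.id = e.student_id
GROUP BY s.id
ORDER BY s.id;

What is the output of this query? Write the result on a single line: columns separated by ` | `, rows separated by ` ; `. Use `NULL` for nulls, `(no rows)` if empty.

LEFT JOIN keeps every students row; unmatched ones get NULL for enrollments columns.
Group by students.id and compute SUM(e.grade). SUM over an all-NULL group is NULL.
  1: ids {5, 11, 24, 26, 30} → SUM(e.grade)=377
  4: ids {6, 8, 20, 36} → SUM(e.grade)=321
  8: ids {12, 25, 35} → SUM(e.grade)=233

Physics | 377 ; Music | 321 ; Philosophy | 233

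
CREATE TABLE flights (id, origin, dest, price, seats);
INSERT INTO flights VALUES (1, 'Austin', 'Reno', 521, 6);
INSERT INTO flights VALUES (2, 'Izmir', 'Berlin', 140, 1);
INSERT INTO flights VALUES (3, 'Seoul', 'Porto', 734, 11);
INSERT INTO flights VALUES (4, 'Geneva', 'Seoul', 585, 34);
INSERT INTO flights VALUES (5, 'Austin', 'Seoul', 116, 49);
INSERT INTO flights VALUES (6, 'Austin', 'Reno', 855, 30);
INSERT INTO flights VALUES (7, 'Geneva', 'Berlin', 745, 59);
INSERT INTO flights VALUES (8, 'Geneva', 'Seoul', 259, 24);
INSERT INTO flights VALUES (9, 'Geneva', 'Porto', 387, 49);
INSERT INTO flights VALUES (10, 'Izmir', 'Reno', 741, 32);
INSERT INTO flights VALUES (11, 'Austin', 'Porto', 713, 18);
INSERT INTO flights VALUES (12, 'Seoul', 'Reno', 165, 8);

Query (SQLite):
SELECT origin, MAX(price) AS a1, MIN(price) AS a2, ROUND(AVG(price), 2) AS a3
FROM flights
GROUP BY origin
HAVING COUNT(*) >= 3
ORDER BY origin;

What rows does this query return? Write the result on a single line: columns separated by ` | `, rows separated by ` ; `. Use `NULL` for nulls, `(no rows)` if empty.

Austin | 855 | 116 | 551.25 ; Geneva | 745 | 259 | 494

Group flights by origin.
Per group compute: MAX(price), MIN(price), ROUND(AVG(price), 2).
HAVING: drop groups with fewer than 3 rows.
  Austin: ids {1, 5, 6, 11} → MAX(price)=855, MIN(price)=116, ROUND(AVG(price), 2)=551.25
  Geneva: ids {4, 7, 8, 9} → MAX(price)=745, MIN(price)=259, ROUND(AVG(price), 2)=494
  Izmir: ids {2, 10} → MAX(price)=741, MIN(price)=140, ROUND(AVG(price), 2)=440.5
  Seoul: ids {3, 12} → MAX(price)=734, MIN(price)=165, ROUND(AVG(price), 2)=449.5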